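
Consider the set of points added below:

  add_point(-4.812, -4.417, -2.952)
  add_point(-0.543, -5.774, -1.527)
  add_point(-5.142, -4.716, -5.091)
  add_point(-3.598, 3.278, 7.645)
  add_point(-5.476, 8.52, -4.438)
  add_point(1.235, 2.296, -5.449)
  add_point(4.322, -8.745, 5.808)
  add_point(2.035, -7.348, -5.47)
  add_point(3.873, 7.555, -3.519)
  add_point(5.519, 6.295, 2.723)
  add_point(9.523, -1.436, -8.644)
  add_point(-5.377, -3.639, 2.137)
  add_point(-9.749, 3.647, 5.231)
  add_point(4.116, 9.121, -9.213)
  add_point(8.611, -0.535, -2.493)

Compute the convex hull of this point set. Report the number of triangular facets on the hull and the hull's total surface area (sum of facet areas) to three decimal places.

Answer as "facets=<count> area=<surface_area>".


facets=18 area=935.924

11 of the 15 inputs are extreme points: [2, 3, 4, 6, 7, 9, 10, 11, 12, 13, 14].

Triangle areas on the boundary:
  f1: (p6, p3, p12) → 41.3910
  f2: (p2, p13, p10) → 89.1689
  f3: (p9, p6, p3) → 75.0124
  f4: (p9, p13, p10) → 69.8899
  f5: (p4, p2, p12) → 71.7441
  f6: (p4, p2, p13) → 71.1263
  f7: (p4, p9, p13) → 62.2656
  f8: (p4, p3, p12) → 38.5134
  f9: (p4, p9, p3) → 65.6288
  f10: (p11, p6, p12) → 39.5870
  f11: (p11, p2, p12) → 29.1364
  f12: (p11, p2, p6) → 41.2048
  f13: (p7, p6, p10) → 56.7000
  f14: (p7, p2, p10) → 33.0574
  f15: (p7, p2, p6) → 43.6509
  f16: (p14, p6, p10) → 31.0011
  f17: (p14, p9, p10) → 20.0463
  f18: (p14, p9, p6) → 56.7995
Σ area = 935.924

Check V−E+F: 11 − 27 + 18 = 2.


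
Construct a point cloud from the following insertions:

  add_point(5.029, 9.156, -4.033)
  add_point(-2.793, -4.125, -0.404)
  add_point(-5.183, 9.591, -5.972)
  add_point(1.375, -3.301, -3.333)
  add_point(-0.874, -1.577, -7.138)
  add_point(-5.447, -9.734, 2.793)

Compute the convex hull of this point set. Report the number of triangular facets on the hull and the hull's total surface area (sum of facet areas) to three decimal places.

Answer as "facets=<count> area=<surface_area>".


5 of the 6 inputs are extreme points: [0, 2, 3, 4, 5].

Area of each hull facet:
  f1: (p2, p0, p5) → 109.8040
  f2: (p4, p2, p5) → 76.3843
  f3: (p4, p2, p0) → 58.0615
  f4: (p3, p0, p5) → 48.0775
  f5: (p3, p4, p5) → 24.8017
  f6: (p3, p4, p0) → 29.7943
Σ area = 346.923

Euler characteristic 5−9+6 = 2 ✓

facets=6 area=346.923


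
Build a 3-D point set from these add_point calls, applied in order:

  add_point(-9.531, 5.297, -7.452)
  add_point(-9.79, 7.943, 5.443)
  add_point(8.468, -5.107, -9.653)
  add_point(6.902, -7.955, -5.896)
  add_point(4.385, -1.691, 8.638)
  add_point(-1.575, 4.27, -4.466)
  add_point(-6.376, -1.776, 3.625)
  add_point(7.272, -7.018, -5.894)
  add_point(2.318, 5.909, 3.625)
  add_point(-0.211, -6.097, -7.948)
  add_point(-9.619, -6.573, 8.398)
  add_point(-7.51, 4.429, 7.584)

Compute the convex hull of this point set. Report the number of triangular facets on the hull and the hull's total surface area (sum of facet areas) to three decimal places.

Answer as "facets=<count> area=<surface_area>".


facets=18 area=1002.702

Extreme-point indices: [0, 1, 2, 3, 4, 5, 7, 8, 9, 10, 11] — 11 of 12 on the boundary.

Area of each hull facet:
  f1: (p8, p4, p2) → 84.1859
  f2: (p8, p0, p1) → 80.1284
  f3: (p11, p8, p1) → 24.7825
  f4: (p11, p8, p4) → 49.6485
  f5: (p7, p3, p2) → 1.9069
  f6: (p7, p4, p2) → 24.8409
  f7: (p7, p4, p3) → 7.6804
  f8: (p9, p3, p2) → 18.9357
  f9: (p9, p0, p2) → 55.2718
  f10: (p5, p0, p2) → 50.7967
  f11: (p5, p8, p2) → 66.4003
  f12: (p5, p8, p0) → 28.4909
  f13: (p10, p9, p0) → 131.3831
  f14: (p10, p0, p1) → 97.5267
  f15: (p10, p11, p1) → 19.5246
  f16: (p10, p11, p4) → 72.2097
  f17: (p10, p4, p3) → 118.8463
  f18: (p10, p9, p3) → 70.1423
Σ area = 1002.702

Euler characteristic 11−27+18 = 2 ✓


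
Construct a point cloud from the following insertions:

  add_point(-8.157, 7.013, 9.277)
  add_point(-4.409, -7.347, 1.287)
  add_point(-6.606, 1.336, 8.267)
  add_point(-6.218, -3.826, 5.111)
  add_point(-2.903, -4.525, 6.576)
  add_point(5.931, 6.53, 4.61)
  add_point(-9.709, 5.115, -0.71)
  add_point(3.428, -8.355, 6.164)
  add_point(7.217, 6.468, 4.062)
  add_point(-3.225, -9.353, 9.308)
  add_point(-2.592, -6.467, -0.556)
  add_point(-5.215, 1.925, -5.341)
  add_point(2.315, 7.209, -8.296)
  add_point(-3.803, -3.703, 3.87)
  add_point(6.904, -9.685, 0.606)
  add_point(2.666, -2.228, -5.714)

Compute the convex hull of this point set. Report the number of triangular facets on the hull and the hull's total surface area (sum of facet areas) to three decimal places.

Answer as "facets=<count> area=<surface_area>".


13 of the 16 inputs are extreme points: [0, 1, 3, 5, 6, 7, 8, 9, 10, 11, 12, 14, 15].

Area of each hull facet:
  f1: (p12, p14, p8) → 108.8050
  f2: (p0, p12, p6) → 68.9497
  f3: (p1, p9, p14) → 47.9135
  f4: (p7, p14, p8) → 51.5863
  f5: (p7, p9, p8) → 52.3902
  f6: (p7, p9, p14) → 15.2061
  f7: (p5, p9, p8) → 11.4311
  f8: (p5, p0, p9) → 120.8857
  f9: (p5, p12, p8) → 9.3135
  f10: (p5, p0, p12) → 99.5358
  f11: (p3, p1, p6) → 29.8994
  f12: (p3, p1, p9) → 20.3252
  f13: (p3, p0, p6) → 52.8112
  f14: (p3, p0, p9) → 37.3869
  f15: (p15, p12, p14) → 27.8581
  f16: (p10, p1, p14) → 12.3540
  f17: (p10, p15, p14) → 40.1249
  f18: (p11, p10, p15) → 35.6295
  f19: (p11, p12, p6) → 31.2125
  f20: (p11, p15, p12) → 38.5322
  f21: (p11, p1, p6) → 41.1054
  f22: (p11, p10, p1) → 12.4292
Σ area = 965.685

Euler: V−E+F = 13−33+22 = 2.

facets=22 area=965.685


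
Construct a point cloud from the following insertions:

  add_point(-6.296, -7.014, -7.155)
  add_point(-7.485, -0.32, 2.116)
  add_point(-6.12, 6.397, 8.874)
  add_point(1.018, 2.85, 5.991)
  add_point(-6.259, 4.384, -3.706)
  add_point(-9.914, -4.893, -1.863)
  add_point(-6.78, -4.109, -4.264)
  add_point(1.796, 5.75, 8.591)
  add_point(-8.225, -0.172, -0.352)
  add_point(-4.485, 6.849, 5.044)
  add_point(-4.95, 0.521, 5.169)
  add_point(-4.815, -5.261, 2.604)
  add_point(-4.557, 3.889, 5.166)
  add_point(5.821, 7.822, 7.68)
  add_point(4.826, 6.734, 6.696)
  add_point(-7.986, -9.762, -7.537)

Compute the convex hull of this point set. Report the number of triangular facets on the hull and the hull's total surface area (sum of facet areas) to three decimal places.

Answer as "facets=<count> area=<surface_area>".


facets=16 area=531.633

Extreme-point indices: [0, 2, 4, 5, 7, 8, 9, 11, 13, 15] — 10 of 16 on the boundary.

Per-facet area ½‖(b−a)×(c−a)‖:
  f1: (p4, p15, p5) → 36.6214
  f2: (p11, p2, p5) → 44.3373
  f3: (p11, p15, p5) → 25.2955
  f4: (p11, p15, p13) → 71.6301
  f5: (p8, p2, p5) → 17.9314
  f6: (p8, p4, p5) → 12.1780
  f7: (p8, p4, p2) → 34.4619
  f8: (p9, p2, p13) → 22.0819
  f9: (p9, p4, p13) → 44.3711
  f10: (p9, p4, p2) → 12.6007
  f11: (p0, p15, p13) → 20.7213
  f12: (p0, p4, p13) → 92.9099
  f13: (p0, p4, p15) → 10.3345
  f14: (p7, p2, p13) → 9.9936
  f15: (p7, p11, p13) → 24.2295
  f16: (p7, p11, p2) → 51.9347
Σ area = 531.633

Euler characteristic 10−24+16 = 2 ✓


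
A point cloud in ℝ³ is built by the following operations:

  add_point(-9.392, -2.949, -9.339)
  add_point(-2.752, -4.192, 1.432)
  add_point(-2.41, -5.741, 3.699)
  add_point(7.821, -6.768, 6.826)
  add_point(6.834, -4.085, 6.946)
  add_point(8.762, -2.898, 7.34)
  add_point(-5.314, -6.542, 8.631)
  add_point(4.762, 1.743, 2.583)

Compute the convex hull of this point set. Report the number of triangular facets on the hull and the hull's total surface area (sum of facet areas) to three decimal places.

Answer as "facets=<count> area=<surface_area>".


Points on the hull: [0, 2, 3, 5, 6, 7] (6 of 8).

Per-facet area ½‖(b−a)×(c−a)‖:
  f1: (p6, p7, p0) → 125.8873
  f2: (p6, p7, p5) → 54.1177
  f3: (p2, p6, p0) → 36.8297
  f4: (p3, p7, p0) → 91.4662
  f5: (p3, p7, p5) → 14.4240
  f6: (p3, p2, p0) → 56.8438
  f7: (p3, p6, p5) → 26.0969
  f8: (p3, p2, p6) → 30.3171
Σ area = 435.983

Check V−E+F: 6 − 12 + 8 = 2.

facets=8 area=435.983


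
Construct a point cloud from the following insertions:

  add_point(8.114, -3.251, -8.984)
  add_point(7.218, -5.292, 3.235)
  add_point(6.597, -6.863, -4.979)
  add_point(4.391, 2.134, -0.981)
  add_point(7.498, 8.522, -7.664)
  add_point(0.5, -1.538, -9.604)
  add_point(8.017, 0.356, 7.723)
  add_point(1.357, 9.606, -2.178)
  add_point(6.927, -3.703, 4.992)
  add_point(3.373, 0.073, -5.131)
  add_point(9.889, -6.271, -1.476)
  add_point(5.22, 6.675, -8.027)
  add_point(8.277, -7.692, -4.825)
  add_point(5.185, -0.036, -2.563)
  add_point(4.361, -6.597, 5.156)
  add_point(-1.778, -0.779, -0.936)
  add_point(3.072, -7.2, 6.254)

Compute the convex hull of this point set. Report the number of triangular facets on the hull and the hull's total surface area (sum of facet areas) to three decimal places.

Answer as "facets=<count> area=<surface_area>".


facets=20 area=674.004

12 of the 17 inputs are extreme points: [0, 1, 2, 4, 5, 6, 7, 10, 11, 12, 15, 16].

Triangle areas on the boundary:
  f1: (p5, p7, p15) → 48.8474
  f2: (p16, p5, p15) → 42.6249
  f3: (p16, p7, p15) → 50.5810
  f4: (p16, p6, p7) → 68.1501
  f5: (p4, p6, p10) → 90.3165
  f6: (p4, p6, p7) → 62.6759
  f7: (p1, p6, p10) → 15.7589
  f8: (p1, p16, p10) → 9.4604
  f9: (p1, p16, p6) → 19.8569
  f10: (p2, p16, p5) → 52.4811
  f11: (p11, p5, p7) → 35.6944
  f12: (p11, p4, p7) → 11.2080
  f13: (p11, p4, p5) → 5.0834
  f14: (p0, p4, p5) → 44.8537
  f15: (p0, p4, p10) → 47.2881
  f16: (p12, p2, p5) → 4.2099
  f17: (p12, p0, p5) → 23.1304
  f18: (p12, p0, p10) → 11.4507
  f19: (p12, p16, p10) → 19.4371
  f20: (p12, p2, p16) → 10.8954
Σ area = 674.004

Euler: V−E+F = 12−30+20 = 2.


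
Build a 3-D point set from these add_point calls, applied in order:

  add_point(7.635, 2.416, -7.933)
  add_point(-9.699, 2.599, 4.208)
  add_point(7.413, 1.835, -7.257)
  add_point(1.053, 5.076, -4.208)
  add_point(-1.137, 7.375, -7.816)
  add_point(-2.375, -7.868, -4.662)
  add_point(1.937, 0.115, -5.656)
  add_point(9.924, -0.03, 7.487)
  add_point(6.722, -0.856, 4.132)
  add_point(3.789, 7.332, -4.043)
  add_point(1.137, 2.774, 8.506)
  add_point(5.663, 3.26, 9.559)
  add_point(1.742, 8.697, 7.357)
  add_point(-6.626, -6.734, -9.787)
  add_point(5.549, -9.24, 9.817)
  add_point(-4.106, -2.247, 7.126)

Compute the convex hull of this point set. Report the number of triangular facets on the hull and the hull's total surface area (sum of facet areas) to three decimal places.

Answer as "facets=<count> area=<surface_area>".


13 of the 16 inputs are extreme points: [0, 1, 2, 4, 5, 7, 9, 10, 11, 12, 13, 14, 15].

Facet areas (half cross-product norm):
  f1: (p4, p13, p1) → 109.4044
  f2: (p11, p14, p7) → 29.9718
  f3: (p5, p13, p14) → 11.5817
  f4: (p15, p13, p1) → 67.1529
  f5: (p15, p13, p14) → 106.3028
  f6: (p12, p11, p7) → 13.7343
  f7: (p12, p4, p1) → 93.3854
  f8: (p0, p4, p13) → 76.1310
  f9: (p0, p5, p13) → 49.2063
  f10: (p0, p14, p7) → 78.8864
  f11: (p10, p11, p14) → 29.0374
  f12: (p10, p15, p14) → 44.1199
  f13: (p10, p12, p11) → 13.9930
  f14: (p10, p15, p1) → 29.0430
  f15: (p10, p12, p1) → 35.3220
  f16: (p9, p12, p7) → 68.4250
  f17: (p9, p0, p7) → 54.6246
  f18: (p9, p12, p4) → 32.2353
  f19: (p9, p0, p4) → 22.7078
  f20: (p2, p5, p14) → 115.3716
  f21: (p2, p0, p14) → 1.8852
  f22: (p2, p0, p5) → 4.3153
Σ area = 1086.837

Euler characteristic 13−33+22 = 2 ✓

facets=22 area=1086.837


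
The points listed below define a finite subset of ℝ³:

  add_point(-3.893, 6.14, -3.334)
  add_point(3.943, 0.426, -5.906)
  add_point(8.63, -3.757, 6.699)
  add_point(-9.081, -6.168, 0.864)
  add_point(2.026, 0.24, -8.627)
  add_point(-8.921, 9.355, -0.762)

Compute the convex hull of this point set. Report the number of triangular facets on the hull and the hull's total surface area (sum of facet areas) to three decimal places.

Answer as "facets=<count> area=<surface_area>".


facets=8 area=537.822

6 of the 6 inputs are extreme points: [0, 1, 2, 3, 4, 5].

Triangle areas on the boundary:
  f1: (p5, p2, p3) → 145.9341
  f2: (p4, p2, p3) → 127.8637
  f3: (p4, p5, p3) → 109.9908
  f4: (p1, p4, p2) → 9.9707
  f5: (p0, p4, p5) → 7.8459
  f6: (p0, p1, p4) → 16.3578
  f7: (p0, p5, p2) → 50.6278
  f8: (p0, p1, p2) → 69.2313
Σ area = 537.822

Check V−E+F: 6 − 12 + 8 = 2.


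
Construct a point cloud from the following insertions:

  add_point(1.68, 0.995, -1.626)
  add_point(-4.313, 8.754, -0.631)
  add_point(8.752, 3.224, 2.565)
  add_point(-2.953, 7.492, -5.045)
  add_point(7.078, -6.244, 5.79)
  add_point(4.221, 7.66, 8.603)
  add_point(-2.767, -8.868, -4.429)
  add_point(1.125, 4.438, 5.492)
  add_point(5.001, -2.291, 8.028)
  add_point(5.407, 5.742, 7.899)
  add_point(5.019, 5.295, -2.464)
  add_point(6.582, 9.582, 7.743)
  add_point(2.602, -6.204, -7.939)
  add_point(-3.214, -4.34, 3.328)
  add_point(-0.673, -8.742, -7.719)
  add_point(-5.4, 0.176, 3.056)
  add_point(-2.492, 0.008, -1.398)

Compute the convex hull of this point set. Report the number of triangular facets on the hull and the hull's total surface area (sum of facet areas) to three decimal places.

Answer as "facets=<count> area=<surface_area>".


facets=22 area=804.553

13 of the 17 inputs are extreme points: [1, 2, 3, 4, 5, 6, 8, 10, 11, 12, 13, 14, 15].

Area of each hull facet:
  f1: (p3, p6, p15) → 67.2925
  f2: (p4, p12, p2) → 70.8248
  f3: (p11, p4, p2) → 38.1115
  f4: (p10, p12, p2) → 42.2792
  f5: (p10, p3, p12) → 56.0001
  f6: (p10, p11, p2) → 27.8743
  f7: (p10, p11, p3) → 46.1436
  f8: (p14, p3, p6) → 31.8886
  f9: (p14, p3, p12) → 30.2113
  f10: (p14, p4, p6) → 27.4305
  f11: (p14, p4, p12) → 29.3968
  f12: (p13, p6, p15) → 20.4249
  f13: (p13, p4, p6) → 48.2582
  f14: (p1, p3, p15) → 22.2355
  f15: (p1, p11, p3) → 30.8498
  f16: (p8, p11, p4) → 20.8045
  f17: (p8, p13, p4) → 24.1720
  f18: (p8, p13, p15) → 23.8110
  f19: (p5, p1, p15) → 56.8073
  f20: (p5, p1, p11) → 19.3138
  f21: (p5, p8, p15) → 57.0201
  f22: (p5, p8, p11) → 13.4026
Σ area = 804.553

Check V−E+F: 13 − 33 + 22 = 2.


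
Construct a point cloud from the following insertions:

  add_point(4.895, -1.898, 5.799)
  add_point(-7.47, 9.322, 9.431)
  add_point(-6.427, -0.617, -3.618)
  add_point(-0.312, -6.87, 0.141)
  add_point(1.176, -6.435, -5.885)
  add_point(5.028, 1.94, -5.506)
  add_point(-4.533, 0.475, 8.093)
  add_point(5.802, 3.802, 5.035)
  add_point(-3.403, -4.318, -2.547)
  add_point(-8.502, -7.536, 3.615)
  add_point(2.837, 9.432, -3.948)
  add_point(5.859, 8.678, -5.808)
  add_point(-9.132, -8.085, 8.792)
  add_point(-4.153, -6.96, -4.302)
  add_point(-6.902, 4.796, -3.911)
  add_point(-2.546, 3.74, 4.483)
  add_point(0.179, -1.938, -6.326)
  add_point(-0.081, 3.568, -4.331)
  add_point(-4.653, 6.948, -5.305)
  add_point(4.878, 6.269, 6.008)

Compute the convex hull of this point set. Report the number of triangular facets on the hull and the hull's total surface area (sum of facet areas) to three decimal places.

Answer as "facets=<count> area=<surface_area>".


16 of the 20 inputs are extreme points: [0, 1, 2, 3, 4, 5, 7, 9, 10, 11, 12, 13, 14, 16, 18, 19].

Facet areas (half cross-product norm):
  f1: (p0, p1, p12) → 120.4558
  f2: (p14, p1, p12) → 115.5567
  f3: (p19, p0, p1) → 52.2305
  f4: (p3, p0, p12) → 56.8163
  f5: (p4, p16, p11) → 18.4274
  f6: (p4, p3, p0) → 25.7940
  f7: (p4, p3, p12) → 20.2422
  f8: (p10, p19, p11) → 18.6526
  f9: (p10, p19, p1) → 70.1014
  f10: (p18, p16, p11) → 51.1487
  f11: (p18, p10, p11) → 11.3041
  f12: (p18, p14, p1) → 23.5051
  f13: (p18, p10, p1) → 60.7638
  f14: (p7, p19, p11) → 16.6788
  f15: (p7, p19, p0) → 5.2812
  f16: (p5, p4, p11) → 9.8595
  f17: (p5, p4, p0) → 53.2197
  f18: (p5, p7, p11) → 36.1217
  f19: (p5, p7, p0) → 31.1990
  f20: (p9, p14, p12) → 30.1058
  f21: (p13, p4, p16) → 12.8698
  f22: (p13, p18, p16) → 33.5476
  f23: (p13, p18, p14) → 18.3876
  f24: (p13, p4, p12) → 31.0987
  f25: (p13, p9, p12) → 8.8482
  f26: (p2, p9, p14) → 20.0337
  f27: (p2, p13, p14) → 5.4389
  f28: (p2, p13, p9) → 30.0929
Σ area = 987.782

Euler: V−E+F = 16−42+28 = 2.

facets=28 area=987.782


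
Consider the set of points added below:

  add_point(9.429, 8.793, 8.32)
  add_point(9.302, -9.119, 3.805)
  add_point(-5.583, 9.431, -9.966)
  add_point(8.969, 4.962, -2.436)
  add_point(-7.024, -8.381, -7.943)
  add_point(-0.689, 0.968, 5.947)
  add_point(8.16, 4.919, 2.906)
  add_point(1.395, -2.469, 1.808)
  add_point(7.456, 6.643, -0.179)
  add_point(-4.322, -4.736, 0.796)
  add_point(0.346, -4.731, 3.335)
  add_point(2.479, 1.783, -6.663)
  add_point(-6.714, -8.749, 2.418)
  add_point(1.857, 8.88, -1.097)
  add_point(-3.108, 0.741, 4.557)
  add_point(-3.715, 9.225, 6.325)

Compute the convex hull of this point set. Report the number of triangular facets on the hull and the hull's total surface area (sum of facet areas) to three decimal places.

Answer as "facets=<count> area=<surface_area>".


Extreme-point indices: [0, 1, 2, 3, 4, 5, 8, 11, 12, 15] — 10 of 16 on the boundary.

Per-facet area ½‖(b−a)×(c−a)‖:
  f1: (p12, p1, p4) → 82.8230
  f2: (p12, p2, p4) → 92.2811
  f3: (p11, p1, p4) → 114.7071
  f4: (p11, p2, p4) → 80.9811
  f5: (p5, p1, p0) → 93.0018
  f6: (p5, p12, p1) → 82.8508
  f7: (p3, p1, p0) → 87.7686
  f8: (p3, p11, p1) → 63.9777
  f9: (p3, p11, p2) → 43.7574
  f10: (p15, p12, p2) → 149.2553
  f11: (p15, p5, p12) → 42.0756
  f12: (p15, p2, p0) → 105.2576
  f13: (p15, p5, p0) → 54.5312
  f14: (p8, p2, p0) → 53.6186
  f15: (p8, p3, p0) → 10.3908
  f16: (p8, p3, p2) → 26.3984
Σ area = 1183.676

Check V−E+F: 10 − 24 + 16 = 2.

facets=16 area=1183.676


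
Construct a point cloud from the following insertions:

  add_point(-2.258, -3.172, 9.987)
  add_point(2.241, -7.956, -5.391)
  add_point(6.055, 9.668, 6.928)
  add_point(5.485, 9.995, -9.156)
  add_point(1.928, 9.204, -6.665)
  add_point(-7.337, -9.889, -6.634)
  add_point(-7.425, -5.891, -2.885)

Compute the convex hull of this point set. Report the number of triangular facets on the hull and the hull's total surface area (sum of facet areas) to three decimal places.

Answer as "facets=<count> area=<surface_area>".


Points on the hull: [0, 1, 2, 3, 4, 5, 6] (7 of 7).

Facet areas (half cross-product norm):
  f1: (p0, p5, p6) → 25.2992
  f2: (p4, p3, p2) → 29.9247
  f3: (p4, p0, p6) → 126.6835
  f4: (p4, p0, p2) → 110.8545
  f5: (p4, p5, p6) → 44.2918
  f6: (p4, p3, p5) → 40.1803
  f7: (p1, p0, p2) → 129.9112
  f8: (p1, p0, p5) → 82.0225
  f9: (p1, p3, p2) → 146.3989
  f10: (p1, p3, p5) → 86.4981
Σ area = 822.065

Euler: V−E+F = 7−15+10 = 2.

facets=10 area=822.065


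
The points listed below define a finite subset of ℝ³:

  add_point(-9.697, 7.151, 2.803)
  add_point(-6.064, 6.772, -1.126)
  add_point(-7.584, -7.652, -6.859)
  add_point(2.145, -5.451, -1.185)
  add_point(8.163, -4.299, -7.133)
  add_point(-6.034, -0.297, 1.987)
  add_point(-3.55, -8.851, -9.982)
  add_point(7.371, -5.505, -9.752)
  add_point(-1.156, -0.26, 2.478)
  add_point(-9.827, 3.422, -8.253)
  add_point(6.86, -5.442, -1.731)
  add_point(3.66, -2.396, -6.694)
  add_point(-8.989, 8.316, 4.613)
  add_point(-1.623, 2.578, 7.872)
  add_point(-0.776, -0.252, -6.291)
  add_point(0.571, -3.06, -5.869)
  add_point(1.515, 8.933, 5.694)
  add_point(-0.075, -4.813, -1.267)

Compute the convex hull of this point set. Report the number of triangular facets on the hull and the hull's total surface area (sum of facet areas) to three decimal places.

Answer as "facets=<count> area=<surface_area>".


facets=22 area=886.032

Extreme-point indices: [0, 1, 2, 3, 4, 5, 6, 7, 9, 10, 12, 13, 16] — 13 of 18 on the boundary.

Facet areas (half cross-product norm):
  f1: (p7, p16, p9) → 171.6959
  f2: (p7, p16, p4) → 19.1725
  f3: (p12, p13, p16) → 35.2093
  f4: (p10, p16, p4) → 45.8416
  f5: (p10, p13, p16) → 56.0142
  f6: (p10, p7, p4) → 6.1238
  f7: (p1, p16, p9) → 17.0081
  f8: (p1, p12, p9) → 22.9814
  f9: (p1, p12, p16) → 32.9906
  f10: (p0, p2, p9) → 65.1770
  f11: (p0, p12, p9) → 5.0355
  f12: (p5, p2, p13) → 22.3374
  f13: (p5, p12, p13) → 34.8619
  f14: (p5, p0, p2) → 39.3722
  f15: (p5, p0, p12) → 8.6600
  f16: (p3, p2, p13) → 70.9083
  f17: (p3, p10, p13) → 27.8737
  f18: (p6, p10, p7) → 45.8780
  f19: (p6, p2, p9) → 28.4452
  f20: (p6, p7, p9) → 78.1955
  f21: (p6, p3, p2) → 28.5483
  f22: (p6, p3, p10) → 23.7019
Σ area = 886.032

Check V−E+F: 13 − 33 + 22 = 2.


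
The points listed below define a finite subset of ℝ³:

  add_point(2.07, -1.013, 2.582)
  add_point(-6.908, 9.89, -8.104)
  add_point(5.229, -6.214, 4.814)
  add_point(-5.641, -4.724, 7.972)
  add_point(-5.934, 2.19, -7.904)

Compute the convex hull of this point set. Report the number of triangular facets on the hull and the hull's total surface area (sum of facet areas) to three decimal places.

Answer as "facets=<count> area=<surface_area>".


facets=6 area=359.299

Extreme-point indices: [0, 1, 2, 3, 4] — 5 of 5 on the boundary.

Triangle areas on the boundary:
  f1: (p0, p2, p1) → 18.1272
  f2: (p0, p3, p1) → 88.3913
  f3: (p0, p3, p2) → 32.5901
  f4: (p4, p2, p1) → 62.0783
  f5: (p4, p3, p1) → 60.9612
  f6: (p4, p3, p2) → 97.1513
Σ area = 359.299

Euler: V−E+F = 5−9+6 = 2.


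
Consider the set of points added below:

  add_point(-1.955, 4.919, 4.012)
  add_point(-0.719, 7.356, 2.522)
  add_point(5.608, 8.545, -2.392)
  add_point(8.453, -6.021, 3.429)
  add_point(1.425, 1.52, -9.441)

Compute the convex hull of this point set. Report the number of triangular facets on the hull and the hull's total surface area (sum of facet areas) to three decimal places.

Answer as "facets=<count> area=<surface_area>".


facets=6 area=332.704

Hull vertices (5/5): indices [0, 1, 2, 3, 4].

Facet areas (half cross-product norm):
  f1: (p4, p3, p0) → 100.1764
  f2: (p4, p2, p3) → 82.4282
  f3: (p1, p3, p0) → 22.6100
  f4: (p1, p2, p3) → 63.0283
  f5: (p1, p4, p0) → 20.7464
  f6: (p1, p4, p2) → 43.7145
Σ area = 332.704

Euler: V−E+F = 5−9+6 = 2.


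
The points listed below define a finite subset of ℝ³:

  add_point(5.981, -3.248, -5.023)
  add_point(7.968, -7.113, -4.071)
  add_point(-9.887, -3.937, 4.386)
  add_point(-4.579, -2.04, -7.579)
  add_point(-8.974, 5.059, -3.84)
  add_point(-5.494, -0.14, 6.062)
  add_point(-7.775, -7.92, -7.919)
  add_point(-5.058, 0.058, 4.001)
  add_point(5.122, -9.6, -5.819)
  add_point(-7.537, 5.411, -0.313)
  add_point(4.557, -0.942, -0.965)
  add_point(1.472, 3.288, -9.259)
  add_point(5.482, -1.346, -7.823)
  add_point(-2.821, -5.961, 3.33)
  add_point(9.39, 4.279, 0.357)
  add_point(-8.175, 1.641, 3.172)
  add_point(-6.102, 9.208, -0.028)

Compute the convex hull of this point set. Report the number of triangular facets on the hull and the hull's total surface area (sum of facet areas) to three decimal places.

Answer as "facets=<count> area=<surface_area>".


facets=20 area=910.061

Points on the hull: [1, 2, 4, 5, 6, 8, 11, 12, 13, 14, 15, 16] (12 of 17).

Facet areas (half cross-product norm):
  f1: (p16, p11, p14) → 81.4455
  f2: (p6, p13, p2) → 45.2083
  f3: (p6, p13, p8) → 70.3475
  f4: (p12, p11, p14) → 33.5690
  f5: (p12, p6, p8) → 55.5964
  f6: (p12, p6, p11) → 45.1484
  f7: (p1, p13, p14) → 79.3487
  f8: (p1, p13, p8) → 26.3115
  f9: (p1, p12, p14) → 38.8201
  f10: (p1, p12, p8) → 15.2273
  f11: (p4, p16, p11) → 37.6165
  f12: (p4, p6, p11) → 75.9887
  f13: (p4, p6, p2) → 72.6822
  f14: (p15, p4, p2) → 19.3458
  f15: (p15, p4, p16) → 23.6584
  f16: (p5, p13, p14) → 55.6530
  f17: (p5, p16, p14) → 86.1229
  f18: (p5, p13, p2) → 19.6724
  f19: (p5, p15, p16) → 16.1921
  f20: (p5, p15, p2) → 12.1063
Σ area = 910.061

Euler: V−E+F = 12−30+20 = 2.


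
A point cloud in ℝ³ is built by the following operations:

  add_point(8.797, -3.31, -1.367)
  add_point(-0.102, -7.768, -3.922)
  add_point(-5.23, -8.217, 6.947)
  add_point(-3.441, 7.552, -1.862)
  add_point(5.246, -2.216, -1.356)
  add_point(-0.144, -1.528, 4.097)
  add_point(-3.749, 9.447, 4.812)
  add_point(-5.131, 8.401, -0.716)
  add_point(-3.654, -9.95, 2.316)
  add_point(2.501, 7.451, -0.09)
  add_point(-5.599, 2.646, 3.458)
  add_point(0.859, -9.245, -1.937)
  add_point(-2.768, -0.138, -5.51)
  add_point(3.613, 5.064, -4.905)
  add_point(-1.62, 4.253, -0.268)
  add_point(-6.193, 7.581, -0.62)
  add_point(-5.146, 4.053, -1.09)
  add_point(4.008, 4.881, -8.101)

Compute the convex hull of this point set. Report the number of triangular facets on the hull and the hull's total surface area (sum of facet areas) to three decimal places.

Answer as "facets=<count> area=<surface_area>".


facets=22 area=697.387

Hull vertices (13/18): indices [0, 1, 2, 5, 6, 7, 8, 9, 10, 11, 12, 15, 17].

Area of each hull facet:
  f1: (p2, p8, p15) → 45.4183
  f2: (p2, p8, p0) → 35.6882
  f3: (p1, p17, p0) → 58.6332
  f4: (p7, p6, p15) → 3.7918
  f5: (p7, p17, p15) → 7.3410
  f6: (p9, p6, p0) → 38.8417
  f7: (p9, p17, p0) → 48.0364
  f8: (p9, p7, p6) → 21.3835
  f9: (p9, p7, p17) → 32.6724
  f10: (p10, p6, p15) → 18.7307
  f11: (p10, p2, p15) → 13.7401
  f12: (p10, p2, p6) → 22.4940
  f13: (p5, p6, p0) → 54.8439
  f14: (p5, p2, p0) → 40.2529
  f15: (p5, p2, p6) → 43.9708
  f16: (p11, p8, p0) → 24.6303
  f17: (p11, p1, p0) → 13.1756
  f18: (p11, p1, p8) → 7.8731
  f19: (p12, p17, p15) → 43.0176
  f20: (p12, p1, p17) → 34.2308
  f21: (p12, p8, p15) → 58.9260
  f22: (p12, p1, p8) → 29.6951
Σ area = 697.387

Euler characteristic 13−33+22 = 2 ✓


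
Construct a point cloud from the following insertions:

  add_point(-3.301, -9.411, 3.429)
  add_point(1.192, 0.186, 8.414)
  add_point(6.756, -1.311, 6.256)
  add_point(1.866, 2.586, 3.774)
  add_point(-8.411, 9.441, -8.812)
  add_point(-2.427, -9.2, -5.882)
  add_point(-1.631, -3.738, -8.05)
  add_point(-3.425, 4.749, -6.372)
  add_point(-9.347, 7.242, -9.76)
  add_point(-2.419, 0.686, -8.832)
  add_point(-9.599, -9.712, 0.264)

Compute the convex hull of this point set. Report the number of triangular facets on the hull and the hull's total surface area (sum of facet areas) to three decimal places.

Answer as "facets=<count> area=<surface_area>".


facets=18 area=734.241

Points on the hull: [0, 1, 2, 3, 4, 5, 6, 7, 8, 9, 10] (11 of 11).

Facet areas (half cross-product norm):
  f1: (p1, p4, p10) → 165.8755
  f2: (p3, p4, p2) → 24.3285
  f3: (p3, p1, p2) → 15.3853
  f4: (p3, p1, p4) → 31.6822
  f5: (p0, p5, p10) → 30.7571
  f6: (p0, p5, p2) → 61.3196
  f7: (p0, p1, p10) → 33.9863
  f8: (p0, p1, p2) → 36.0262
  f9: (p8, p4, p10) → 21.0943
  f10: (p8, p5, p10) → 85.9014
  f11: (p9, p8, p4) → 11.8042
  f12: (p7, p4, p2) → 30.5715
  f13: (p7, p9, p2) → 41.9921
  f14: (p7, p9, p4) → 15.1532
  f15: (p6, p5, p2) → 49.3848
  f16: (p6, p9, p2) → 38.0590
  f17: (p6, p8, p5) → 27.9541
  f18: (p6, p9, p8) → 12.9654
Σ area = 734.241

Euler: V−E+F = 11−27+18 = 2.


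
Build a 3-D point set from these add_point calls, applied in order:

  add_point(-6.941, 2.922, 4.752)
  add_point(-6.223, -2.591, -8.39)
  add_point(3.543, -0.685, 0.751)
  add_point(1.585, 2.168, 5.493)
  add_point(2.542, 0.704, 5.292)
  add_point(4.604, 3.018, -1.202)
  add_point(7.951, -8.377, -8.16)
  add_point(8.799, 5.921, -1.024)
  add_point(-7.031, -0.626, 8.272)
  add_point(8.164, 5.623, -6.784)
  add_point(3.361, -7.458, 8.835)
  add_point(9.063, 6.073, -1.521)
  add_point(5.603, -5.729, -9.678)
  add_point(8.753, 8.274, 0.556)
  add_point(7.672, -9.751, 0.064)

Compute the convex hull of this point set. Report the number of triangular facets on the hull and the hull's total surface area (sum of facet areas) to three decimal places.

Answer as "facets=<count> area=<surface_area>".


facets=18 area=949.522

Hull vertices (11/15): indices [0, 1, 3, 6, 8, 9, 10, 11, 12, 13, 14].

Area of each hull facet:
  f1: (p10, p1, p8) → 104.3703
  f2: (p10, p1, p14) → 89.1909
  f3: (p0, p1, p8) → 33.0587
  f4: (p9, p1, p12) → 73.6270
  f5: (p9, p0, p1) → 115.3986
  f6: (p6, p1, p14) → 63.8002
  f7: (p6, p1, p12) → 16.4338
  f8: (p6, p9, p12) → 20.8939
  f9: (p6, p14, p11) → 64.2275
  f10: (p6, p9, p11) → 37.0614
  f11: (p3, p10, p8) → 47.8730
  f12: (p13, p14, p11) → 18.6475
  f13: (p13, p10, p14) → 88.3225
  f14: (p13, p3, p10) → 45.2249
  f15: (p13, p9, p11) → 5.7038
  f16: (p13, p9, p0) → 66.8293
  f17: (p13, p0, p8) → 38.9645
  f18: (p13, p3, p8) → 19.8947
Σ area = 949.522

Euler: V−E+F = 11−27+18 = 2.


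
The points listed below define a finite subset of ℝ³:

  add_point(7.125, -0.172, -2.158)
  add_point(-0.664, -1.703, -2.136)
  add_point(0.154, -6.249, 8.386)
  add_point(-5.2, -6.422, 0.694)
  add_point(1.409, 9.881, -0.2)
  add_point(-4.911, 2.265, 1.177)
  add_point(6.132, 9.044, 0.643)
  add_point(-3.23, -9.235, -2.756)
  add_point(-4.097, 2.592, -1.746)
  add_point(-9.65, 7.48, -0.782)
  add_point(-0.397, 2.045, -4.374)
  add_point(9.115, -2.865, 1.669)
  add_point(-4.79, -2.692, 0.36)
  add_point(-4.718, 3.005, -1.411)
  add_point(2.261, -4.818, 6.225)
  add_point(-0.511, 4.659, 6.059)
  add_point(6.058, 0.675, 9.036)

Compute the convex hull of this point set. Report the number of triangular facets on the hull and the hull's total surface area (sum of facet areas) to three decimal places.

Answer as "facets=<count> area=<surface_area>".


facets=18 area=752.871

11 of the 17 inputs are extreme points: [0, 2, 3, 4, 6, 7, 9, 10, 11, 15, 16].

Triangle areas on the boundary:
  f1: (p2, p7, p11) → 68.1817
  f2: (p2, p16, p11) → 39.4040
  f3: (p10, p7, p9) → 64.8070
  f4: (p3, p7, p9) → 28.5936
  f5: (p3, p2, p9) → 66.7793
  f6: (p3, p2, p7) → 21.2752
  f7: (p0, p7, p11) → 35.0128
  f8: (p0, p10, p7) → 47.7053
  f9: (p15, p2, p9) → 60.1633
  f10: (p15, p2, p16) → 37.0038
  f11: (p6, p0, p10) → 37.9342
  f12: (p6, p15, p16) → 39.3432
  f13: (p6, p16, p11) → 49.1078
  f14: (p6, p0, p11) → 23.2713
  f15: (p4, p10, p9) → 47.0149
  f16: (p4, p6, p10) → 21.8906
  f17: (p4, p15, p9) → 44.9928
  f18: (p4, p6, p15) → 20.3901
Σ area = 752.871

Euler characteristic 11−27+18 = 2 ✓


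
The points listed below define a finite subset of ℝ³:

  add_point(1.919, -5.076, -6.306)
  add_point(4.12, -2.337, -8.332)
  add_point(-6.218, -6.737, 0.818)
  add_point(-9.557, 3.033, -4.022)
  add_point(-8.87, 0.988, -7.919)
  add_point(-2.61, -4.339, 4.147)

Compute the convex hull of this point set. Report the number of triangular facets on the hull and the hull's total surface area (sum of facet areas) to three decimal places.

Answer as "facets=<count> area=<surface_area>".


Hull vertices (6/6): indices [0, 1, 2, 3, 4, 5].

Facet areas (half cross-product norm):
  f1: (p5, p1, p3) → 86.3519
  f2: (p5, p2, p3) → 31.0603
  f3: (p4, p1, p3) → 28.5928
  f4: (p4, p2, p3) → 25.3386
  f5: (p0, p4, p1) → 25.2376
  f6: (p0, p4, p2) → 59.7154
  f7: (p0, p5, p1) → 17.9966
  f8: (p0, p5, p2) → 29.5003
Σ area = 303.794

Euler: V−E+F = 6−12+8 = 2.

facets=8 area=303.794


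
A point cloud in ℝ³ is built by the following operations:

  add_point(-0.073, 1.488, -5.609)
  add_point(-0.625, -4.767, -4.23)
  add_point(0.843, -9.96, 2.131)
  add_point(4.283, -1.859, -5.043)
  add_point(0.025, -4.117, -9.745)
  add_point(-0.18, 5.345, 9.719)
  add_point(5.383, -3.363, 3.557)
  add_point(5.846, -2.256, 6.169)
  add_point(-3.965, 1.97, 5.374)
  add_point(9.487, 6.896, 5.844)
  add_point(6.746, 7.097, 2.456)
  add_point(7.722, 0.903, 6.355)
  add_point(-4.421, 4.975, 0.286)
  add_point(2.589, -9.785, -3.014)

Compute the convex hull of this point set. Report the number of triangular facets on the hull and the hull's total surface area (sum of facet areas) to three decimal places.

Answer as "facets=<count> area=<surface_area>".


facets=22 area=662.906

13 of the 14 inputs are extreme points: [0, 1, 2, 3, 4, 5, 7, 8, 9, 10, 11, 12, 13].

Triangle areas on the boundary:
  f1: (p10, p5, p12) → 49.0787
  f2: (p10, p5, p9) → 22.0206
  f3: (p1, p4, p12) → 30.0502
  f4: (p1, p4, p2) → 13.8638
  f5: (p13, p4, p2) → 19.4443
  f6: (p8, p5, p12) → 18.5675
  f7: (p8, p5, p2) → 40.4344
  f8: (p8, p1, p12) → 33.5101
  f9: (p8, p1, p2) → 49.7574
  f10: (p7, p5, p2) → 47.2102
  f11: (p7, p13, p2) → 26.7442
  f12: (p0, p4, p12) → 17.5144
  f13: (p0, p10, p12) → 44.7469
  f14: (p0, p10, p4) → 26.5895
  f15: (p3, p13, p9) → 55.6017
  f16: (p3, p13, p4) → 27.0302
  f17: (p3, p10, p9) → 21.1583
  f18: (p3, p10, p4) → 22.9623
  f19: (p11, p13, p9) → 32.8041
  f20: (p11, p7, p13) → 16.2267
  f21: (p11, p5, p9) → 29.8053
  f22: (p11, p7, p5) → 17.7847
Σ area = 662.906

Check V−E+F: 13 − 33 + 22 = 2.


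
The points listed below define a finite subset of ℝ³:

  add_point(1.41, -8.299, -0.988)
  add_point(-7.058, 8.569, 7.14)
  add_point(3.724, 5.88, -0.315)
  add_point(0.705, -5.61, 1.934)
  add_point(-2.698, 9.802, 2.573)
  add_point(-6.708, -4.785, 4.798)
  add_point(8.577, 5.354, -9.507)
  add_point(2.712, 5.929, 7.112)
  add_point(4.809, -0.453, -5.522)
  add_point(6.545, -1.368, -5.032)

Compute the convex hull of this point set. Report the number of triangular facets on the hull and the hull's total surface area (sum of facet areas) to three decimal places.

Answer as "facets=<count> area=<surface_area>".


facets=14 area=643.170

Extreme-point indices: [0, 1, 3, 4, 5, 6, 7, 8, 9] — 9 of 10 on the boundary.

Per-facet area ½‖(b−a)×(c−a)‖:
  f1: (p7, p4, p1) → 25.8899
  f2: (p7, p4, p6) → 67.9140
  f3: (p5, p4, p1) → 43.5737
  f4: (p5, p4, p6) → 130.7828
  f5: (p5, p7, p1) → 65.8382
  f6: (p9, p0, p6) → 12.7488
  f7: (p9, p7, p6) → 60.7571
  f8: (p9, p7, p0) → 69.3170
  f9: (p8, p0, p6) → 5.7760
  f10: (p8, p5, p6) → 33.2618
  f11: (p8, p5, p0) → 49.4373
  f12: (p3, p7, p0) → 12.8979
  f13: (p3, p5, p0) → 14.0382
  f14: (p3, p5, p7) → 50.9377
Σ area = 643.170

Euler characteristic 9−21+14 = 2 ✓


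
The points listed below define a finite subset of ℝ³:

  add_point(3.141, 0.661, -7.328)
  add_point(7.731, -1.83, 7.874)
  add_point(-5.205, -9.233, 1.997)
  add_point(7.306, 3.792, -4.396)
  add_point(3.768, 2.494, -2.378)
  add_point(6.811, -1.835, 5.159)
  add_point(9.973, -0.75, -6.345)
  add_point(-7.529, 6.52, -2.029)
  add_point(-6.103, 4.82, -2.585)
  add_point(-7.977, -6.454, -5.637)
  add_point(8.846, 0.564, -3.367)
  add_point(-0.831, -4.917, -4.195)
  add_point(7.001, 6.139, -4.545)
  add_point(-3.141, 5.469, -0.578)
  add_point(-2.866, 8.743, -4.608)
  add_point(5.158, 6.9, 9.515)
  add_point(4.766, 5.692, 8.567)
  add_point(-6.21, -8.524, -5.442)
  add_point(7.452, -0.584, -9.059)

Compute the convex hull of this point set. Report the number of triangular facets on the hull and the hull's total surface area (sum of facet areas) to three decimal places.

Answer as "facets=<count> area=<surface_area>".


facets=16 area=941.756

Hull vertices (10/19): indices [1, 2, 6, 7, 9, 12, 14, 15, 17, 18].

Facet areas (half cross-product norm):
  f1: (p1, p15, p6) → 66.0195
  f2: (p18, p14, p9) → 107.5775
  f3: (p7, p14, p9) → 37.3643
  f4: (p7, p15, p14) → 47.1679
  f5: (p12, p15, p6) → 51.7373
  f6: (p12, p15, p14) → 71.8150
  f7: (p12, p18, p6) → 14.1811
  f8: (p12, p18, p14) → 39.9394
  f9: (p2, p1, p6) → 113.2667
  f10: (p2, p1, p15) → 71.1919
  f11: (p2, p7, p9) → 57.7151
  f12: (p2, p7, p15) → 136.4865
  f13: (p17, p18, p9) → 21.8371
  f14: (p17, p2, p9) → 10.0154
  f15: (p17, p18, p6) → 27.7021
  f16: (p17, p2, p6) → 67.7397
Σ area = 941.756

Euler: V−E+F = 10−24+16 = 2.


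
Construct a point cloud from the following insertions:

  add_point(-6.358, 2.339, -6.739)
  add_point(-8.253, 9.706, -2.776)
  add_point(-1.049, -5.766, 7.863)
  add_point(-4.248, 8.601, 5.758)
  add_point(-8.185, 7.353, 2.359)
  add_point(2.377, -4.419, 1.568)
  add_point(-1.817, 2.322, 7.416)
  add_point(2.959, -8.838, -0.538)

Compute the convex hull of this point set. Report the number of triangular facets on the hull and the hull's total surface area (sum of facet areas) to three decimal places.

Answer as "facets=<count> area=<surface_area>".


facets=12 area=480.858

Extreme-point indices: [0, 1, 2, 3, 4, 5, 6, 7] — 8 of 8 on the boundary.

Facet areas (half cross-product norm):
  f1: (p2, p0, p7) → 76.8988
  f2: (p5, p0, p1) → 56.8622
  f3: (p5, p0, p7) → 32.9258
  f4: (p5, p3, p1) → 72.0785
  f5: (p5, p2, p7) → 17.3628
  f6: (p4, p0, p1) → 24.1827
  f7: (p4, p2, p0) → 82.6994
  f8: (p4, p3, p1) → 13.1753
  f9: (p4, p3, p2) → 39.7549
  f10: (p6, p3, p2) → 9.1197
  f11: (p6, p5, p2) → 29.1463
  f12: (p6, p5, p3) → 26.6512
Σ area = 480.858

Euler: V−E+F = 8−18+12 = 2.


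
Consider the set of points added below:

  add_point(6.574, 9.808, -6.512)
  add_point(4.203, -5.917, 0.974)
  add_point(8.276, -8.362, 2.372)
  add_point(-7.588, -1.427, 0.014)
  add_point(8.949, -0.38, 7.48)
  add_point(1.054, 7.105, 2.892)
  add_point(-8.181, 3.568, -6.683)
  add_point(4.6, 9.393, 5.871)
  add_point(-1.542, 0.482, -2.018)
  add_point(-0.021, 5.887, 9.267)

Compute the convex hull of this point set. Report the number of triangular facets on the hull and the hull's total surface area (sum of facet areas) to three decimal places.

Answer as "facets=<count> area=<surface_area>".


facets=10 area=784.625

7 of the 10 inputs are extreme points: [0, 2, 3, 4, 6, 7, 9].

Triangle areas on the boundary:
  f1: (p2, p0, p6) → 156.6989
  f2: (p2, p0, p4) → 82.8846
  f3: (p9, p2, p4) → 45.4811
  f4: (p7, p0, p4) → 67.4202
  f5: (p7, p9, p4) → 35.0040
  f6: (p7, p0, p6) → 99.4068
  f7: (p7, p9, p6) → 60.5709
  f8: (p3, p2, p6) → 66.7795
  f9: (p3, p9, p6) → 56.7462
  f10: (p3, p9, p2) → 113.6334
Σ area = 784.625

Euler: V−E+F = 7−15+10 = 2.


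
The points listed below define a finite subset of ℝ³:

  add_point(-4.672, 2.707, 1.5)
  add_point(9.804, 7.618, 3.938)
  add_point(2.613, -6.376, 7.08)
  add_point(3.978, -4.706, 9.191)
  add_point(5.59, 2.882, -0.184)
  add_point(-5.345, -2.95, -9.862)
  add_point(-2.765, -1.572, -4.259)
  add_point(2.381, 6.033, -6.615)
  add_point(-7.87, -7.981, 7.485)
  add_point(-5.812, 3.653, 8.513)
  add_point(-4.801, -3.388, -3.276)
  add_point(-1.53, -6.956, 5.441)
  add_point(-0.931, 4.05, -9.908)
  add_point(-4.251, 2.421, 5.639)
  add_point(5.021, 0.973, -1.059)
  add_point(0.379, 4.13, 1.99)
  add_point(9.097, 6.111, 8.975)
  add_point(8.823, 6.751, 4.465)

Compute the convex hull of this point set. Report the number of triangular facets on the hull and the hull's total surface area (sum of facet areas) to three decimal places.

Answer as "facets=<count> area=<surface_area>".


facets=20 area=902.714

Points on the hull: [0, 1, 2, 3, 5, 7, 8, 9, 11, 12, 14, 16] (12 of 18).

Area of each hull facet:
  f1: (p9, p3, p8) → 66.2078
  f2: (p5, p9, p8) → 105.6787
  f3: (p16, p3, p1) → 29.9594
  f4: (p16, p9, p1) → 39.6529
  f5: (p16, p9, p3) → 74.4478
  f6: (p7, p9, p1) → 102.3914
  f7: (p7, p9, p12) → 43.1376
  f8: (p2, p3, p8) → 13.8346
  f9: (p2, p3, p1) → 20.2459
  f10: (p0, p9, p12) → 12.3411
  f11: (p0, p5, p12) → 48.2075
  f12: (p0, p5, p9) → 17.3142
  f13: (p11, p5, p8) → 54.5486
  f14: (p11, p2, p8) → 9.5422
  f15: (p11, p2, p5) → 31.0567
  f16: (p14, p2, p5) → 78.9517
  f17: (p14, p5, p12) → 45.8766
  f18: (p14, p2, p1) → 52.9377
  f19: (p14, p7, p12) → 18.3314
  f20: (p14, p7, p1) → 38.0497
Σ area = 902.714

Check V−E+F: 12 − 30 + 20 = 2.


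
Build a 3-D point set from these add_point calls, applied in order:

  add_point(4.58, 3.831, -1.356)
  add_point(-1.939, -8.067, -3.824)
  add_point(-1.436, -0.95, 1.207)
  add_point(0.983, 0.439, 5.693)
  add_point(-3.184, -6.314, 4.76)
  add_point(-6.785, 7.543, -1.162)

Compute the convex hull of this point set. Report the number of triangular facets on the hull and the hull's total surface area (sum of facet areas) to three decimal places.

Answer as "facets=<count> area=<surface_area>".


Hull vertices (5/6): indices [0, 1, 3, 4, 5].

Facet areas (half cross-product norm):
  f1: (p1, p0, p5) → 81.1184
  f2: (p3, p0, p5) → 49.2949
  f3: (p3, p1, p0) → 54.6408
  f4: (p4, p1, p5) → 67.6600
  f5: (p4, p3, p5) → 49.9718
  f6: (p4, p3, p1) → 34.5836
Σ area = 337.269

Euler characteristic 5−9+6 = 2 ✓

facets=6 area=337.269
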